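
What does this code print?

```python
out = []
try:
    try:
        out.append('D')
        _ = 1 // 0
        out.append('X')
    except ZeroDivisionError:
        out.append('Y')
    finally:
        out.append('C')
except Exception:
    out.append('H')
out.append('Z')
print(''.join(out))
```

Execution trace: 'D' (inner try body) → 'Y' (inner except ZeroDivisionError) → 'C' (inner finally) → 'Z' (after the try/except). Output: DYCZ

Answer: DYCZ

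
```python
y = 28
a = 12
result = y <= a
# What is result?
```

Trace:
`y = 28` → y = 28
`a = 12` → a = 12
`result = y <= a` → result = False
So result = False

Answer: False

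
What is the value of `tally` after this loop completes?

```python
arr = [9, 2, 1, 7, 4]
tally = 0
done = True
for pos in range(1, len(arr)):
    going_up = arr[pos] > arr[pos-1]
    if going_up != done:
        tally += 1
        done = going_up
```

Count direction changes in [9, 2, 1, 7, 4]
`tally` takes the values: 0 → 1 → 2 → 3

Answer: 3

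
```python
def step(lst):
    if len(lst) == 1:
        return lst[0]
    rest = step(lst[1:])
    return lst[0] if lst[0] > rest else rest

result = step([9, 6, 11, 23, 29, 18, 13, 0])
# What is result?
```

Recursive max over [9, 6, 11, 23, 29, 18, 13, 0] = 29

Answer: 29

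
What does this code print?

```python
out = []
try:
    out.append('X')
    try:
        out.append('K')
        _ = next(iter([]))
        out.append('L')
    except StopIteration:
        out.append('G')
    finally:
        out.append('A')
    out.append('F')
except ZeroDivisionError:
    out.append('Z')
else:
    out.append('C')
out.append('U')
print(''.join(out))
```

Execution trace: 'X' (try body) → 'K' (inner try body) → 'G' (inner except StopIteration) → 'A' (inner finally) → 'F' (try body, no exception) → 'C' (else) → 'U' (after the try/except). Output: XKGAFCU

Answer: XKGAFCU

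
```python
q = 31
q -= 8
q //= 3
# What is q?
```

Trace:
`q = 31` → q = 31
`q -= 8` → q = 23
`q //= 3` → q = 7
So q = 7

Answer: 7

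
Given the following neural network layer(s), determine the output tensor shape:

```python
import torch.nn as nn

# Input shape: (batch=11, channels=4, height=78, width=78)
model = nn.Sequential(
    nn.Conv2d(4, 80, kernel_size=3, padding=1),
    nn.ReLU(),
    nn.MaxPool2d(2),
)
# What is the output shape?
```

Input: (11, 4, 78, 78) -> after Conv2d: (11, 80, 78, 78) -> after ReLU: (11, 80, 78, 78) -> Output: (11, 80, 39, 39)

Answer: (11, 80, 39, 39)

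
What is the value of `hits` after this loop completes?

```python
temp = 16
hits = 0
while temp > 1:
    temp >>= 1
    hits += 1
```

Count right shifts until 1
`hits` takes the values: 0 → 1 → 2 → 3 → 4

Answer: 4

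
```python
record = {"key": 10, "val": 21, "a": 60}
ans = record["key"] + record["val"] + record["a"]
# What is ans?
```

Trace:
`record = {"key": 10, "val": 21, "a": 60}` → record = {'key': 10, 'val': 21, 'a': 60}
`ans = record["key"] + record["val"] + record["a"]` → ans = 91
So ans = 91

Answer: 91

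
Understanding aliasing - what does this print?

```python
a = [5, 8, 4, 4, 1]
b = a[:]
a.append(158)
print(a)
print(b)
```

Key concept: slice [:] creates copy.
Step by step:
`a = [5, 8, 4, 4, 1]` → a = [5, 8, 4, 4, 1]
`b = a[:]` → b = [5, 8, 4, 4, 1]
`a.append(158)` → a = [5, 8, 4, 4, 1, 158]
`print(a)` → prints [5, 8, 4, 4, 1, 158]
`print(b)` → prints [5, 8, 4, 4, 1]

Answer:
[5, 8, 4, 4, 1, 158]
[5, 8, 4, 4, 1]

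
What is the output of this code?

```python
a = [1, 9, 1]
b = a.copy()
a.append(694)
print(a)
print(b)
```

Key concept: list.copy() creates independent copy.
Step by step:
`a = [1, 9, 1]` → a = [1, 9, 1]
`b = a.copy()` → b = [1, 9, 1]
`a.append(694)` → a = [1, 9, 1, 694]
`print(a)` → prints [1, 9, 1, 694]
`print(b)` → prints [1, 9, 1]

Answer:
[1, 9, 1, 694]
[1, 9, 1]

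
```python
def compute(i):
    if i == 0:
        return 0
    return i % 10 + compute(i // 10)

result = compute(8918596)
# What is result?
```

Sum of digits of 8918596: 6 + 9 + 5 + 8 + 1 + 9 + 8 = 46

Answer: 46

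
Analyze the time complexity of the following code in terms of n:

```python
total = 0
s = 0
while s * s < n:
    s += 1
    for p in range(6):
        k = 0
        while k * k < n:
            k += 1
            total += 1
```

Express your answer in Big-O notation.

Each loop level contributes: √n × 1 × √n. Multiplying the contributions gives O(n).

Answer: O(n)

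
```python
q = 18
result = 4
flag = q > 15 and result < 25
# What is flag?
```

Trace:
`q = 18` → q = 18
`result = 4` → result = 4
`flag = q > 15 and result < 25` → flag = True
So flag = True

Answer: True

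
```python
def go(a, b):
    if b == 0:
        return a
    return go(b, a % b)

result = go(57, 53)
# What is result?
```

go(57, 53) -> go(53, 4) -> go(4, 1) -> go(1, 0) -> 1

Answer: 1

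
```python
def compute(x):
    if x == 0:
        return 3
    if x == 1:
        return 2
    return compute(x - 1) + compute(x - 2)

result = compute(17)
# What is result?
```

Build up from base cases: compute(0)=3, compute(1)=2, compute(2)=5, compute(3)=7, compute(4)=12, compute(5)=19, compute(6)=31, ..., compute(17)=6155

Answer: 6155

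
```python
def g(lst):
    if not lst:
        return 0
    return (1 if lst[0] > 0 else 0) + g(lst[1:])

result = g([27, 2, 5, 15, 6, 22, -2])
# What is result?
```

Count of positive elements in [27, 2, 5, 15, 6, 22, -2] = 6

Answer: 6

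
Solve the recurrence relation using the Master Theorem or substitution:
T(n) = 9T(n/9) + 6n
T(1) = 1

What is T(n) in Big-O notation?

By Master Theorem: a=9, b=9, f(n)=6n. Since log_9(9) = 1 and f(n) = Θ(n^1), Case 2 applies. T(n) = O(n log n).

Answer: O(n log n)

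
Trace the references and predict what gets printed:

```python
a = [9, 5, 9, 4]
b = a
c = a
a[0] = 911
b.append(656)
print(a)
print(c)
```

Key concept: multiple aliases.
Step by step:
`a = [9, 5, 9, 4]` → a = [9, 5, 9, 4]
`b = a` → b = [9, 5, 9, 4] (same object as a)
`c = a` → c = [9, 5, 9, 4] (same object as a, b)
`a[0] = 911` → a = [911, 5, 9, 4] (same object as b, c); b = [911, 5, 9, 4] (same object as a, c); c = [911, 5, 9, 4] (same object as a, b)
`b.append(656)` → a = [911, 5, 9, 4, 656] (same object as b, c); b = [911, 5, 9, 4, 656] (same object as a, c); c = [911, 5, 9, 4, 656] (same object as a, b)
`print(a)` → prints [911, 5, 9, 4, 656]
`print(c)` → prints [911, 5, 9, 4, 656]

Answer:
[911, 5, 9, 4, 656]
[911, 5, 9, 4, 656]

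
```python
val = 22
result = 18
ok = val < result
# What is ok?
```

Trace:
`val = 22` → val = 22
`result = 18` → result = 18
`ok = val < result` → ok = False
So ok = False

Answer: False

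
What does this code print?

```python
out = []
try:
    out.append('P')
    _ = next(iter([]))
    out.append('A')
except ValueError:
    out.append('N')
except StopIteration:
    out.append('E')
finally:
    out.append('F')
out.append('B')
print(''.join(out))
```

Execution trace: 'P' (try body) → 'E' (except StopIteration) → 'F' (finally) → 'B' (after the try/except). Output: PEFB

Answer: PEFB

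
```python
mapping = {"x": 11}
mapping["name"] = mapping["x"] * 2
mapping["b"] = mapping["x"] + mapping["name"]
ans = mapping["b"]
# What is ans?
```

Trace:
`mapping = {"x": 11}` → mapping = {'x': 11}
`mapping["name"] = mapping["x"] * 2` → mapping = {'x': 11, 'name': 22}
`mapping["b"] = mapping["x"] + mapping["name"]` → mapping = {'x': 11, 'name': 22, 'b': 33}
`ans = mapping["b"]` → ans = 33
So ans = 33

Answer: 33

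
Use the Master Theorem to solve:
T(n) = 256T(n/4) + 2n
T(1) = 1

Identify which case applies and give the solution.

a=256, b=4, f(n)=2n. log_4(256) = 4. Since c=1 < 4, Case 1 applies: T(n) = Θ(n^log_b(a)) = O(n^4).

Answer: O(n^4) - Case 1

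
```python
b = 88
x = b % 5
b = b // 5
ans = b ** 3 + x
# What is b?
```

Trace:
`b = 88` → b = 88
`x = b % 5` → x = 3
`b = b // 5` → b = 17
`ans = b ** 3 + x` → ans = 4916
So b = 17

Answer: 17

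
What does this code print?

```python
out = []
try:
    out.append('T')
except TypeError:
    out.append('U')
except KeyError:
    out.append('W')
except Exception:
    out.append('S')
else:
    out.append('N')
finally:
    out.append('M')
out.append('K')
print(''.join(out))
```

Execution trace: 'T' (try body, no exception) → 'N' (else) → 'M' (finally) → 'K' (after the try/except). Output: TNMK

Answer: TNMK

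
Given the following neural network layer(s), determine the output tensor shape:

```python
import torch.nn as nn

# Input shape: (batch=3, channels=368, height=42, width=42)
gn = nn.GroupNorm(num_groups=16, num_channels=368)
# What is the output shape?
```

Input: (3, 368, 42, 42) -> Output: (3, 368, 42, 42)

Answer: (3, 368, 42, 42)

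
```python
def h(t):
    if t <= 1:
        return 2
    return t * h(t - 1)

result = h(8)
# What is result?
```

h(8) = 8 * 7 * 6 * 5 * 4 * 3 * 2 * 2 = 80640

Answer: 80640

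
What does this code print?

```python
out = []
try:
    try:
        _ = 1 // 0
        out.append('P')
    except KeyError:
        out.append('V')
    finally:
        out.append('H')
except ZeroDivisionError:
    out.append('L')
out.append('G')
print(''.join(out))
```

Execution trace: 'H' (finally) → 'L' (outer except ZeroDivisionError) → 'G' (after the try/except). Output: HLG

Answer: HLG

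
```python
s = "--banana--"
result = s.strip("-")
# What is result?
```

Trace:
`s = "--banana--"` → s = '--banana--'
`result = s.strip("-")` → result = 'banana'
So result = 'banana'

Answer: 'banana'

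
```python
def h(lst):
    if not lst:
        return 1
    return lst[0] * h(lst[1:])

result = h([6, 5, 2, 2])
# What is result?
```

Product over [6, 5, 2, 2] = 6 * 5 * 2 * 2 = 120

Answer: 120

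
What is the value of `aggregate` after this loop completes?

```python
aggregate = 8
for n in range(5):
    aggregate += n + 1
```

Start at 8, add 1 to 5 = 23
`aggregate` takes the values: 8 → 9 → 11 → 14 → 18 → 23

Answer: 23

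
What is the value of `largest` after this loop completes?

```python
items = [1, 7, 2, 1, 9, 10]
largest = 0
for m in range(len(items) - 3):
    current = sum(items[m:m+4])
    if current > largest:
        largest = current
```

Max sum of 4-element window in [1, 7, 2, 1, 9, 10]
`largest` takes the values: 0 → 11 → 19 → 22

Answer: 22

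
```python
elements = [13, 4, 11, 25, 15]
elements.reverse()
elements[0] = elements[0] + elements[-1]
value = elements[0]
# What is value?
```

Trace:
`elements = [13, 4, 11, 25, 15]` → elements = [13, 4, 11, 25, 15]
`elements.reverse()` → elements = [15, 25, 11, 4, 13]
`elements[0] = elements[0] + elements[-1]` → elements = [28, 25, 11, 4, 13]
`value = elements[0]` → value = 28
So value = 28

Answer: 28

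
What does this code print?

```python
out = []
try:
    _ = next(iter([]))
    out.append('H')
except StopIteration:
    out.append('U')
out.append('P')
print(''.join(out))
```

Execution trace: 'U' (except StopIteration) → 'P' (after the try/except). Output: UP

Answer: UP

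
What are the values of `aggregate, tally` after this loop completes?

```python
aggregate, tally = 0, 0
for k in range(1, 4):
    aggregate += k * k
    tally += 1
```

Sum of squares and count
`aggregate, tally` takes the values: (0, 0) → (1, 0) → (1, 1) → (5, 1) → (5, 2) → (14, 2) → (14, 3)

Answer: 14, 3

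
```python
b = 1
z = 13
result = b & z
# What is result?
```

Trace:
`b = 1` → b = 1
`z = 13` → z = 13
`result = b & z` → result = 1
So result = 1

Answer: 1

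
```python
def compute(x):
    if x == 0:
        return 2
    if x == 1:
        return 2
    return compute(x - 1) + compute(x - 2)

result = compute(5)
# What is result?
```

Build up from base cases: compute(0)=2, compute(1)=2, compute(2)=4, compute(3)=6, compute(4)=10, compute(5)=16

Answer: 16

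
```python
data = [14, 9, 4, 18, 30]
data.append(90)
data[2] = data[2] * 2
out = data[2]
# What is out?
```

Trace:
`data = [14, 9, 4, 18, 30]` → data = [14, 9, 4, 18, 30]
`data.append(90)` → data = [14, 9, 4, 18, 30, 90]
`data[2] = data[2] * 2` → data = [14, 9, 8, 18, 30, 90]
`out = data[2]` → out = 8
So out = 8

Answer: 8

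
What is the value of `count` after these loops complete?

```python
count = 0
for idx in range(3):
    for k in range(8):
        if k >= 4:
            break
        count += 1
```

Inner breaks at 4, outer runs 3 times
`count` takes the values: 0 → 1 → 2 → 3 → 4 → 5 → 6 → 7 → 8 → 9 → 10 → 11 → 12

Answer: 12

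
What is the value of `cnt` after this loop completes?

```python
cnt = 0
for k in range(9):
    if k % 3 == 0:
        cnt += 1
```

Count numbers divisible by 3 in range(9)
`cnt` takes the values: 0 → 1 → 2 → 3

Answer: 3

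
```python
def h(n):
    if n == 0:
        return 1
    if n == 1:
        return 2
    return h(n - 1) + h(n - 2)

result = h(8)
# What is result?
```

Build up from base cases: h(0)=1, h(1)=2, h(2)=3, h(3)=5, h(4)=8, h(5)=13, h(6)=21, ..., h(8)=55

Answer: 55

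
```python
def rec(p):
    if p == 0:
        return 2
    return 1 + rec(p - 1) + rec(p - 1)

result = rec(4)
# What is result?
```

rec(p) = 1 + 2·rec(p-1), rec(0)=2. Closed form: (2+1)·2^4 - 1 = 47.

Answer: 47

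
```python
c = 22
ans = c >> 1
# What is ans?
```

Trace:
`c = 22` → c = 22
`ans = c >> 1` → ans = 11
So ans = 11

Answer: 11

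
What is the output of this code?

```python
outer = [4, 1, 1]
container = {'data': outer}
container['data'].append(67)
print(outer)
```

Key concept: dict holds reference to list.
Step by step:
`outer = [4, 1, 1]` → outer = [4, 1, 1]
`container = {'data': outer}` → container = {'data': [4, 1, 1]}
`container['data'].append(67)` → outer = [4, 1, 1, 67]; container = {'data': [4, 1, 1, 67]}
`print(outer)` → prints [4, 1, 1, 67]

Answer: [4, 1, 1, 67]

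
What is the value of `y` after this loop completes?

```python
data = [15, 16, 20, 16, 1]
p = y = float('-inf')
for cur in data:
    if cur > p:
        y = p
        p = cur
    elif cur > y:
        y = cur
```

Second largest (with repeats) in [15, 16, 20, 16, 1]
`y` takes the values: -inf → 15 → 16

Answer: 16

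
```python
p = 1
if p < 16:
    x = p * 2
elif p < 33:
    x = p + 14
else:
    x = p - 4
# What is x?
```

Trace:
`p = 1` → p = 1
`if p < 16: ...` → p < 16 is True → x = 2
So x = 2

Answer: 2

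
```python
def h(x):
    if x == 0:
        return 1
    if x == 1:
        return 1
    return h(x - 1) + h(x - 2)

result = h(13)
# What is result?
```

Build up from base cases: h(0)=1, h(1)=1, h(2)=2, h(3)=3, h(4)=5, h(5)=8, h(6)=13, ..., h(13)=377

Answer: 377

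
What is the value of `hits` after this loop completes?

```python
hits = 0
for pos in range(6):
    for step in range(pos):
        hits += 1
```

Triangle number: 0+1+2+...+5
`hits` takes the values: 0 → 1 → 2 → 3 → 4 → 5 → 6 → 7 → 8 → 9 → 10 → 11 → 12 → 13 → 14 → 15

Answer: 15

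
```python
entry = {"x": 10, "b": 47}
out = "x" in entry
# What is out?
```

Trace:
`entry = {"x": 10, "b": 47}` → entry = {'x': 10, 'b': 47}
`out = "x" in entry` → out = True
So out = True

Answer: True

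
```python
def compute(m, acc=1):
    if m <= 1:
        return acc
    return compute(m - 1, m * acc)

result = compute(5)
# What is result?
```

Accumulator trace (n, acc): (5, 1) -> (4, 5) -> (3, 20) -> (2, 60) -> (1, 120) -> return 120

Answer: 120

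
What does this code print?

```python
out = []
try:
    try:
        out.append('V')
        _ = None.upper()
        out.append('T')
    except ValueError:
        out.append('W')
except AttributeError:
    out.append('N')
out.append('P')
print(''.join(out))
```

Execution trace: 'V' (try body) → 'N' (outer except AttributeError) → 'P' (after the try/except). Output: VNP

Answer: VNP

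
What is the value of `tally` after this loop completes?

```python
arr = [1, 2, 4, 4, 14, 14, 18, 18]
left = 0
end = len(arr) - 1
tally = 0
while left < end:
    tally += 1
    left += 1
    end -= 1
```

Iterations until pointers meet (list length 8)
`tally` takes the values: 0 → 1 → 2 → 3 → 4

Answer: 4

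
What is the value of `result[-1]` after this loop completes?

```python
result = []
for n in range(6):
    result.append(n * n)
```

Last element of squares 0 to 5
`result` takes the values: [] → [0] → [0, 1] → [0, 1, 4] → [0, 1, 4, 9] → [0, 1, 4, 9, 16] → [0, 1, 4, 9, 16, 25]
So `result[-1]` = 25

Answer: 25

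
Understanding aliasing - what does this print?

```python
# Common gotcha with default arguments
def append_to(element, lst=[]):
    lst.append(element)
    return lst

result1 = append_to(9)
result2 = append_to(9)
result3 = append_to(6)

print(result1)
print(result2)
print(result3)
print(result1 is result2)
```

Key concept: mutable default argument gotcha.
Step by step:
`result1 = append_to(9)` → result1 = [9]
`result2 = append_to(9)` → result1 = [9, 9] (same object as result2); result2 = [9, 9] (same object as result1)
`result3 = append_to(6)` → result1 = [9, 9, 6] (same object as result2, result3); result2 = [9, 9, 6] (same object as result1, result3); result3 = [9, 9, 6] (same object as result1, result2)
`print(result1)` → prints [9, 9, 6]
`print(result2)` → prints [9, 9, 6]
`print(result3)` → prints [9, 9, 6]
`print(result1 is result2)` → prints True

Answer:
[9, 9, 6]
[9, 9, 6]
[9, 9, 6]
True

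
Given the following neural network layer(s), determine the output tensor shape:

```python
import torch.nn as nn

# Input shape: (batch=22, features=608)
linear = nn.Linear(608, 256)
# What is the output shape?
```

Input: (22, 608) -> Output: (22, 256)

Answer: (22, 256)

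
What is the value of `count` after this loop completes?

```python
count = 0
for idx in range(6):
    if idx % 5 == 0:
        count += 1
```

Count numbers divisible by 5 in range(6)
`count` takes the values: 0 → 1 → 2

Answer: 2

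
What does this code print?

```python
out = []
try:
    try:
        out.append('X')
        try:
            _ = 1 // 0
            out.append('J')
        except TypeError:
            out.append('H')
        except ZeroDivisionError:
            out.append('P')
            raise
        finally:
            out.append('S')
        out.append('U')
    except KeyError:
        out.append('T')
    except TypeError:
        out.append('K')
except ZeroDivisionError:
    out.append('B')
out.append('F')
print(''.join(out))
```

Execution trace: 'X' (try body) → 'P' (inner except ZeroDivisionError) → 'S' (inner finally) → 'B' (outer except ZeroDivisionError) → 'F' (after the try/except). Output: XPSBF

Answer: XPSBF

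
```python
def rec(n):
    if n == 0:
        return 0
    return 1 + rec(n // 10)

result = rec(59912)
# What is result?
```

Count of digits of 59912: 5

Answer: 5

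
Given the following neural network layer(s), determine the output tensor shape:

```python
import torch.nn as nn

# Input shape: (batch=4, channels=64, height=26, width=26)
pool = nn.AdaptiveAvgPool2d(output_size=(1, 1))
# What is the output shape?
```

Input: (4, 64, 26, 26) -> Output: (4, 64, 1, 1)

Answer: (4, 64, 1, 1)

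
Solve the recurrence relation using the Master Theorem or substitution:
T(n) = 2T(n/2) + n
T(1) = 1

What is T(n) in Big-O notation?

By Master Theorem: a=2, b=2, f(n)=n. Since log_2(2) = 1 and f(n) = Θ(n^1), Case 2 applies. T(n) = O(n log n).

Answer: O(n log n)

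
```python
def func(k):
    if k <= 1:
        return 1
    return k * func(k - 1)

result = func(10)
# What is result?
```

func(10) = 10 * 9 * 8 * 7 * 6 * 5 * 4 * 3 * 2 * 1 = 3628800

Answer: 3628800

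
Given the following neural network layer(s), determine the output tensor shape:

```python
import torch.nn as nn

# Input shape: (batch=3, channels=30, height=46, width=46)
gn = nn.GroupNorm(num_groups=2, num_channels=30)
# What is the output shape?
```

Input: (3, 30, 46, 46) -> Output: (3, 30, 46, 46)

Answer: (3, 30, 46, 46)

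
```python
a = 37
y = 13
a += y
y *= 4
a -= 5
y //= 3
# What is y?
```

Trace:
`a = 37` → a = 37
`y = 13` → y = 13
`a += y` → a = 50
`y *= 4` → y = 52
`a -= 5` → a = 45
`y //= 3` → y = 17
So y = 17

Answer: 17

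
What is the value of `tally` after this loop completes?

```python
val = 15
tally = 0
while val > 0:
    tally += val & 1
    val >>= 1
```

Count set bits in 15 (binary: 0b1111)
`tally` takes the values: 0 → 1 → 2 → 3 → 4

Answer: 4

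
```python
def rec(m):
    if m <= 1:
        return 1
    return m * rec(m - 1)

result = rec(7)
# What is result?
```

rec(7) = 7 * 6 * 5 * 4 * 3 * 2 * 1 = 5040

Answer: 5040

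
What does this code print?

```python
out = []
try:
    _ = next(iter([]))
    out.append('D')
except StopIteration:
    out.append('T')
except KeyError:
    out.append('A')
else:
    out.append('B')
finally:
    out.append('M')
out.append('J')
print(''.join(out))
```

Execution trace: 'T' (except StopIteration) → 'M' (finally) → 'J' (after the try/except). Output: TMJ

Answer: TMJ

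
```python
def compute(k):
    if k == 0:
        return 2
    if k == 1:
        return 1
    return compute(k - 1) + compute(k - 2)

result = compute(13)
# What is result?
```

Build up from base cases: compute(0)=2, compute(1)=1, compute(2)=3, compute(3)=4, compute(4)=7, compute(5)=11, compute(6)=18, ..., compute(13)=521

Answer: 521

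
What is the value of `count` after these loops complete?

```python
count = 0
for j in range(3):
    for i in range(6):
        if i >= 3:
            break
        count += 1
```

Inner breaks at 3, outer runs 3 times
`count` takes the values: 0 → 1 → 2 → 3 → 4 → 5 → 6 → 7 → 8 → 9

Answer: 9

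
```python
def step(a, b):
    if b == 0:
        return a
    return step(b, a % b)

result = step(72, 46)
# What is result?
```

step(72, 46) -> step(46, 26) -> step(26, 20) -> step(20, 6) -> step(6, 2) -> step(2, 0) -> 2

Answer: 2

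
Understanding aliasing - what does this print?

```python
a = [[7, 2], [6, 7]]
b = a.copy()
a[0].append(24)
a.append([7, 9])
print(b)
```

Key concept: shallow copy with nested lists.
Step by step:
`a = [[7, 2], [6, 7]]` → a = [[7, 2], [6, 7]]
`b = a.copy()` → b = [[7, 2], [6, 7]]
`a[0].append(24)` → a = [[7, 2, 24], [6, 7]]; b = [[7, 2, 24], [6, 7]]
`a.append([7, 9])` → a = [[7, 2, 24], [6, 7], [7, 9]]
`print(b)` → prints [[7, 2, 24], [6, 7]]

Answer: [[7, 2, 24], [6, 7]]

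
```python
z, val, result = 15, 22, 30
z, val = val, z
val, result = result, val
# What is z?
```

Trace:
`z, val, result = 15, 22, 30` → z = 15; val = 22; result = 30
`z, val = val, z` → z = 22; val = 15
`val, result = result, val` → val = 30; result = 15
So z = 22

Answer: 22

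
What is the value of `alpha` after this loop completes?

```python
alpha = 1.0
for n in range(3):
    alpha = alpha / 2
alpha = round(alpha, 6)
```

Halving LR 3 times: 1 / 2^3
`alpha` takes the values: 1.0 → 0.5 → 0.25 → 0.125

Answer: 0.125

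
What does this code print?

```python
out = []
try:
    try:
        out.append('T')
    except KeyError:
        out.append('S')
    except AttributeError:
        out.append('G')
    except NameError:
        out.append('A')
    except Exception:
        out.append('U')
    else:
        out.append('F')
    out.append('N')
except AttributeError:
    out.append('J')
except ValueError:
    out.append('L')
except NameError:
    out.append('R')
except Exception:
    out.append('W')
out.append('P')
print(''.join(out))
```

Execution trace: 'T' (inner try body, no exception) → 'F' (inner else) → 'N' (try body, no exception) → 'P' (after the try/except). Output: TFNP

Answer: TFNP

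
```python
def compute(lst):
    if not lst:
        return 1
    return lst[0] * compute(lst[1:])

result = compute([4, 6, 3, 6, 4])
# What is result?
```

Product over [4, 6, 3, 6, 4] = 4 * 6 * 3 * 6 * 4 = 1728

Answer: 1728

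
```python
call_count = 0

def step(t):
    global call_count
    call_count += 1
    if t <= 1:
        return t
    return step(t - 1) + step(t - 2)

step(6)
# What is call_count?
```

Calls(t) = 1 + Calls(t-1) + Calls(t-2); Calls(0)=Calls(1)=1. For t=6 this gives 25.

Answer: 25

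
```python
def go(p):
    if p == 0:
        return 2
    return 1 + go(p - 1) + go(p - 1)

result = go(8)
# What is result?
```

go(p) = 1 + 2·go(p-1), go(0)=2. Closed form: (2+1)·2^8 - 1 = 767.

Answer: 767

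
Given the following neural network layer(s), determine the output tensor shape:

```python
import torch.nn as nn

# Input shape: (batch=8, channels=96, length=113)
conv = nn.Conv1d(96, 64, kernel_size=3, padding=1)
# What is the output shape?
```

Input: (8, 96, 113) -> Output: (8, 64, 113)

Answer: (8, 64, 113)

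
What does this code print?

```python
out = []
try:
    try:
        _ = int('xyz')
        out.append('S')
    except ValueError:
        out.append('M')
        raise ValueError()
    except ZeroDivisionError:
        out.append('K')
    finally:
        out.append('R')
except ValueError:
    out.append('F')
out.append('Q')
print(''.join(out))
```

Execution trace: 'M' (inner except ValueError) → 'R' (inner finally) → 'F' (outer except ValueError) → 'Q' (after the try/except). Output: MRFQ

Answer: MRFQ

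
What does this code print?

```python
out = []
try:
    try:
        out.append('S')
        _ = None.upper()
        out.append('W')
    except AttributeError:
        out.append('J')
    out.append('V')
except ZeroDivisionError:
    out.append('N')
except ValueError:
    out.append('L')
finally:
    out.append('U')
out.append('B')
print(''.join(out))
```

Execution trace: 'S' (inner try body) → 'J' (inner except AttributeError) → 'V' (try body, no exception) → 'U' (finally) → 'B' (after the try/except). Output: SJVUB

Answer: SJVUB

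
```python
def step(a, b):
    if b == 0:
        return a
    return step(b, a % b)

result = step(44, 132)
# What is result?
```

step(44, 132) -> step(132, 44) -> step(44, 0) -> 44

Answer: 44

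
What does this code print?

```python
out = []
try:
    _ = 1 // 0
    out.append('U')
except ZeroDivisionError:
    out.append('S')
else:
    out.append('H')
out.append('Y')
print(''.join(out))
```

Execution trace: 'S' (except ZeroDivisionError) → 'Y' (after the try/except). Output: SY

Answer: SY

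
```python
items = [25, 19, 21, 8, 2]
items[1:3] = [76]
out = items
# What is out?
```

Trace:
`items = [25, 19, 21, 8, 2]` → items = [25, 19, 21, 8, 2]
`items[1:3] = [76]` → items = [25, 76, 8, 2]
`out = items` → out = [25, 76, 8, 2]
So out = [25, 76, 8, 2]

Answer: [25, 76, 8, 2]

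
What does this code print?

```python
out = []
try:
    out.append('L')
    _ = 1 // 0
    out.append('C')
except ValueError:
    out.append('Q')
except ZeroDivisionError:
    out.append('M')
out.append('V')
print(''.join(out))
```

Execution trace: 'L' (try body) → 'M' (except ZeroDivisionError) → 'V' (after the try/except). Output: LMV

Answer: LMV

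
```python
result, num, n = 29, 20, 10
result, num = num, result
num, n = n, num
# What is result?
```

Trace:
`result, num, n = 29, 20, 10` → result = 29; num = 20; n = 10
`result, num = num, result` → result = 20; num = 29
`num, n = n, num` → num = 10; n = 29
So result = 20

Answer: 20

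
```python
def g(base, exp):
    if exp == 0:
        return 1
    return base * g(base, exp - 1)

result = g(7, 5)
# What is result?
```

g(7, 5) = 7 * 7 * 7 * 7 * 7 = 16807

Answer: 16807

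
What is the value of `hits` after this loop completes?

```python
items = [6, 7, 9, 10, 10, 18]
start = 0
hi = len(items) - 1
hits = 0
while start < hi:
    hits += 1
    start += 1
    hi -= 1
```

Iterations until pointers meet (list length 6)
`hits` takes the values: 0 → 1 → 2 → 3

Answer: 3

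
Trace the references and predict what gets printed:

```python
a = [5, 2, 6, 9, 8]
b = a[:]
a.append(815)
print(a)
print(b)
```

Key concept: slice [:] creates copy.
Step by step:
`a = [5, 2, 6, 9, 8]` → a = [5, 2, 6, 9, 8]
`b = a[:]` → b = [5, 2, 6, 9, 8]
`a.append(815)` → a = [5, 2, 6, 9, 8, 815]
`print(a)` → prints [5, 2, 6, 9, 8, 815]
`print(b)` → prints [5, 2, 6, 9, 8]

Answer:
[5, 2, 6, 9, 8, 815]
[5, 2, 6, 9, 8]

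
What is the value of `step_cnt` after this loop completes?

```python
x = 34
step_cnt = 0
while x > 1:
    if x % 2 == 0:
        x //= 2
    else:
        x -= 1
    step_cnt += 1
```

Steps to reduce 34 to 1
`step_cnt` takes the values: 0 → 1 → 2 → 3 → 4 → 5 → 6

Answer: 6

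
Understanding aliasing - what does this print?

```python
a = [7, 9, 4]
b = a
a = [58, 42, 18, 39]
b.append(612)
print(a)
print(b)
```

Key concept: rebinding vs mutation: a is rebound to a new list, b still points at the original.
Step by step:
`a = [7, 9, 4]` → a = [7, 9, 4]
`b = a` → b = [7, 9, 4] (same object as a)
`a = [58, 42, 18, 39]` → a = [58, 42, 18, 39]
`b.append(612)` → b = [7, 9, 4, 612]
`print(a)` → prints [58, 42, 18, 39]
`print(b)` → prints [7, 9, 4, 612]

Answer:
[58, 42, 18, 39]
[7, 9, 4, 612]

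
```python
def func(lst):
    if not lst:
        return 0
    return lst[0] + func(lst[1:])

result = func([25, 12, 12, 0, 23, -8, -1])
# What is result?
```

25 + 12 + 12 + 0 + 23 + (-8) + (-1) + 0 = 63

Answer: 63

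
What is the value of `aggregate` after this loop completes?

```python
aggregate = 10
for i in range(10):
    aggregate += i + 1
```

Start at 10, add 1 to 10 = 65
`aggregate` takes the values: 10 → 11 → 13 → 16 → 20 → 25 → 31 → 38 → 46 → 55 → 65

Answer: 65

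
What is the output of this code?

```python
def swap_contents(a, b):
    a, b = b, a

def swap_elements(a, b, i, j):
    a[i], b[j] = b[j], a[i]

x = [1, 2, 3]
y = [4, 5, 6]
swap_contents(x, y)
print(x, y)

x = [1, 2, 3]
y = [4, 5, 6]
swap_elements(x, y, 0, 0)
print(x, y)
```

Key concept: parameter rebinding vs mutation.
Step by step:
`x = [1, 2, 3]` → x = [1, 2, 3]
`y = [4, 5, 6]` → y = [4, 5, 6]
`swap_contents(x, y)` → no visible change to tracked variables
`print(x, y)` → prints [1, 2, 3] [4, 5, 6]
`x = [1, 2, 3]` → x = [1, 2, 3]
`y = [4, 5, 6]` → y = [4, 5, 6]
`swap_elements(x, y, 0, 0)` → x = [4, 2, 3]; y = [1, 5, 6]
`print(x, y)` → prints [4, 2, 3] [1, 5, 6]

Answer:
[1, 2, 3] [4, 5, 6]
[4, 2, 3] [1, 5, 6]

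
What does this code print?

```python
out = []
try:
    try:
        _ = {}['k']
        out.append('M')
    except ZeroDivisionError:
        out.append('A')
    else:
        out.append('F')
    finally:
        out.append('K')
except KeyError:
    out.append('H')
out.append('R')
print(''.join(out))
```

Execution trace: 'K' (finally) → 'H' (outer except KeyError) → 'R' (after the try/except). Output: KHR

Answer: KHR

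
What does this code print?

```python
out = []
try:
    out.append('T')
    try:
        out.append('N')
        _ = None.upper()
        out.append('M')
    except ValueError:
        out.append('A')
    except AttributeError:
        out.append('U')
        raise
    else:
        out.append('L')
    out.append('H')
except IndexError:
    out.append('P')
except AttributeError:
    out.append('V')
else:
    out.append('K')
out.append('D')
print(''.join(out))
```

Execution trace: 'T' (try body) → 'N' (inner try body) → 'U' (inner except AttributeError) → 'V' (except AttributeError) → 'D' (after the try/except). Output: TNUVD

Answer: TNUVD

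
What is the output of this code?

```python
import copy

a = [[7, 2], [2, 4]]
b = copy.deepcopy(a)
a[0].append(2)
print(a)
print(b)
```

Key concept: deep copy is fully independent.
Step by step:
`a = [[7, 2], [2, 4]]` → a = [[7, 2], [2, 4]]
`b = copy.deepcopy(a)` → b = [[7, 2], [2, 4]]
`a[0].append(2)` → a = [[7, 2, 2], [2, 4]]
`print(a)` → prints [[7, 2, 2], [2, 4]]
`print(b)` → prints [[7, 2], [2, 4]]

Answer:
[[7, 2, 2], [2, 4]]
[[7, 2], [2, 4]]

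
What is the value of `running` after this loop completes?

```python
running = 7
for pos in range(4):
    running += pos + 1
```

Start at 7, add 1 to 4 = 17
`running` takes the values: 7 → 8 → 10 → 13 → 17

Answer: 17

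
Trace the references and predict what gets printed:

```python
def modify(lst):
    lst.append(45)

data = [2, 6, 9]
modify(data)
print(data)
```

Key concept: function modifies passed list.
Step by step:
`data = [2, 6, 9]` → data = [2, 6, 9]
`modify(data)` → data = [2, 6, 9, 45]
`print(data)` → prints [2, 6, 9, 45]

Answer: [2, 6, 9, 45]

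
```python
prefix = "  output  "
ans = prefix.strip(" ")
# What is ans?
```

Trace:
`prefix = "  output  "` → prefix = '  output  '
`ans = prefix.strip(" ")` → ans = 'output'
So ans = 'output'

Answer: 'output'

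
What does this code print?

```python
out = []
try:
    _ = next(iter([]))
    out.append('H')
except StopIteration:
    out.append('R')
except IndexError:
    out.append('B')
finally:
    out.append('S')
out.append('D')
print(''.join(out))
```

Execution trace: 'R' (except StopIteration) → 'S' (finally) → 'D' (after the try/except). Output: RSD

Answer: RSD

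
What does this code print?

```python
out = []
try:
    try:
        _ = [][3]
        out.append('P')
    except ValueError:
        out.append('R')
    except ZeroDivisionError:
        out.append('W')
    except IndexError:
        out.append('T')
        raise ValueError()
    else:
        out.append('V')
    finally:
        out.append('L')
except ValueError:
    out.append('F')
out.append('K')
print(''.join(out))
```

Execution trace: 'T' (inner except IndexError) → 'L' (inner finally) → 'F' (outer except ValueError) → 'K' (after the try/except). Output: TLFK

Answer: TLFK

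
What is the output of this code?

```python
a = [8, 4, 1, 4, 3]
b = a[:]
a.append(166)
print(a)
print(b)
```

Key concept: slice [:] creates copy.
Step by step:
`a = [8, 4, 1, 4, 3]` → a = [8, 4, 1, 4, 3]
`b = a[:]` → b = [8, 4, 1, 4, 3]
`a.append(166)` → a = [8, 4, 1, 4, 3, 166]
`print(a)` → prints [8, 4, 1, 4, 3, 166]
`print(b)` → prints [8, 4, 1, 4, 3]

Answer:
[8, 4, 1, 4, 3, 166]
[8, 4, 1, 4, 3]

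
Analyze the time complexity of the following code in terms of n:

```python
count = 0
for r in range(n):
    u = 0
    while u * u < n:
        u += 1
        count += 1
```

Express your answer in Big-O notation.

Each loop level contributes: n × √n. Multiplying the contributions gives O(n√n).

Answer: O(n√n)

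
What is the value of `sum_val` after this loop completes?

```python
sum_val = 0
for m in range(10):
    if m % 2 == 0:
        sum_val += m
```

Sum of even numbers 0 to 9
`sum_val` takes the values: 0 → 2 → 6 → 12 → 20

Answer: 20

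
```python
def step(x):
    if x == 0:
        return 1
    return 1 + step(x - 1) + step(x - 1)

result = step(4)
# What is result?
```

step(x) = 1 + 2·step(x-1), step(0)=1. Closed form: (1+1)·2^4 - 1 = 31.

Answer: 31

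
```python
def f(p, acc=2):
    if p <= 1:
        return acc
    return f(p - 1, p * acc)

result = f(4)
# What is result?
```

Accumulator trace (n, acc): (4, 2) -> (3, 8) -> (2, 24) -> (1, 48) -> return 48

Answer: 48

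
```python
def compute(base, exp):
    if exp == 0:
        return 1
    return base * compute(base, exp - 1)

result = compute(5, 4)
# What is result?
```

compute(5, 4) = 5 * 5 * 5 * 5 = 625

Answer: 625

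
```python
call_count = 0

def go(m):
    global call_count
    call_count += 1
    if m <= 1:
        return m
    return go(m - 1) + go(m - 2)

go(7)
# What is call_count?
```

Calls(m) = 1 + Calls(m-1) + Calls(m-2); Calls(0)=Calls(1)=1. For m=7 this gives 41.

Answer: 41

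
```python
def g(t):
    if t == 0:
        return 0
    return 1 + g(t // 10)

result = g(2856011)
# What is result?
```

Count of digits of 2856011: 7

Answer: 7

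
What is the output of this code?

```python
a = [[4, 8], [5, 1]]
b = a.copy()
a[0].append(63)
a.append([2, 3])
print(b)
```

Key concept: shallow copy with nested lists.
Step by step:
`a = [[4, 8], [5, 1]]` → a = [[4, 8], [5, 1]]
`b = a.copy()` → b = [[4, 8], [5, 1]]
`a[0].append(63)` → a = [[4, 8, 63], [5, 1]]; b = [[4, 8, 63], [5, 1]]
`a.append([2, 3])` → a = [[4, 8, 63], [5, 1], [2, 3]]
`print(b)` → prints [[4, 8, 63], [5, 1]]

Answer: [[4, 8, 63], [5, 1]]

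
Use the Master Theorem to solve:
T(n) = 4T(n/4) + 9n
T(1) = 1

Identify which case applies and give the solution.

a=4, b=4, f(n)=9n. log_4(4) = 1. Since c=1 = 1, Case 2 applies: T(n) = Θ(n^log_b(a) · log n) = O(n log n).

Answer: O(n log n) - Case 2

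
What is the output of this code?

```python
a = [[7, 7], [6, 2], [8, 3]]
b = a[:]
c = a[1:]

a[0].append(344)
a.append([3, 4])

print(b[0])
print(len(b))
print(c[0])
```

Key concept: slice with nested mutation.
Step by step:
`a = [[7, 7], [6, 2], [8, 3]]` → a = [[7, 7], [6, 2], [8, 3]]
`b = a[:]` → b = [[7, 7], [6, 2], [8, 3]]
`c = a[1:]` → c = [[6, 2], [8, 3]]
`a[0].append(344)` → a = [[7, 7, 344], [6, 2], [8, 3]]; b = [[7, 7, 344], [6, 2], [8, 3]]
`a.append([3, 4])` → a = [[7, 7, 344], [6, 2], [8, 3], [3, 4]]
`print(b[0])` → prints [7, 7, 344]
`print(len(b))` → prints 3
`print(c[0])` → prints [6, 2]

Answer:
[7, 7, 344]
3
[6, 2]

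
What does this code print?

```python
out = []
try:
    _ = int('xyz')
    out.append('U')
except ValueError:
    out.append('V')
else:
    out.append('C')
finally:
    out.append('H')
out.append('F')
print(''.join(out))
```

Execution trace: 'V' (except ValueError) → 'H' (finally) → 'F' (after the try/except). Output: VHF

Answer: VHF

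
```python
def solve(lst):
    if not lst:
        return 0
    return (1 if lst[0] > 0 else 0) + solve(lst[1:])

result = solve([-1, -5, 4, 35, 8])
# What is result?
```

Count of positive elements in [-1, -5, 4, 35, 8] = 3

Answer: 3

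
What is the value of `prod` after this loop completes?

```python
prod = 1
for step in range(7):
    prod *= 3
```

3^7 = 2187
`prod` takes the values: 1 → 3 → 9 → 27 → 81 → 243 → 729 → 2187

Answer: 2187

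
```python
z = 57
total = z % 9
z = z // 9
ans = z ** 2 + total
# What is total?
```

Trace:
`z = 57` → z = 57
`total = z % 9` → total = 3
`z = z // 9` → z = 6
`ans = z ** 2 + total` → ans = 39
So total = 3

Answer: 3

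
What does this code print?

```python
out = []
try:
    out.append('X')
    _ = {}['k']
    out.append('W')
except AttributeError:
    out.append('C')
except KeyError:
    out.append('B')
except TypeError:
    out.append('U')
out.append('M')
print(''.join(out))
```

Execution trace: 'X' (try body) → 'B' (except KeyError) → 'M' (after the try/except). Output: XBM

Answer: XBM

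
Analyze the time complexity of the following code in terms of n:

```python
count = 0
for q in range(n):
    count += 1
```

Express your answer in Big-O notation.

Each loop level contributes: n. Multiplying the contributions gives O(n).

Answer: O(n)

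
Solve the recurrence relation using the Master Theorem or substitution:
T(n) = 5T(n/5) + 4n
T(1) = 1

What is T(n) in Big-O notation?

By Master Theorem: a=5, b=5, f(n)=4n. Since log_5(5) = 1 and f(n) = Θ(n^1), Case 2 applies. T(n) = O(n log n).

Answer: O(n log n)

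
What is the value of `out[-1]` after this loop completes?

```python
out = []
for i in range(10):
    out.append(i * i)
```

Last element of squares 0 to 9
`out` takes the values: [] → [0] → [0, 1] → [0, 1, 4] → [0, 1, 4, 9] → [0, 1, 4, 9, 16] → [0, 1, 4, 9, 16, 25] → [0, 1, 4, 9, 16, 25, 36] → [0, 1, 4, 9, 16, 25, 36, 49] → [0, 1, 4, 9, 16, 25, 36, 49, 64] → [0, 1, 4, 9, 16, 25, 36, 49, 64, 81]
So `out[-1]` = 81

Answer: 81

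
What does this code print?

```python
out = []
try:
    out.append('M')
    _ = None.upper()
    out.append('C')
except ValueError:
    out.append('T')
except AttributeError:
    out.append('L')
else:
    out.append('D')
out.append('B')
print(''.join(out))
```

Execution trace: 'M' (try body) → 'L' (except AttributeError) → 'B' (after the try/except). Output: MLB

Answer: MLB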